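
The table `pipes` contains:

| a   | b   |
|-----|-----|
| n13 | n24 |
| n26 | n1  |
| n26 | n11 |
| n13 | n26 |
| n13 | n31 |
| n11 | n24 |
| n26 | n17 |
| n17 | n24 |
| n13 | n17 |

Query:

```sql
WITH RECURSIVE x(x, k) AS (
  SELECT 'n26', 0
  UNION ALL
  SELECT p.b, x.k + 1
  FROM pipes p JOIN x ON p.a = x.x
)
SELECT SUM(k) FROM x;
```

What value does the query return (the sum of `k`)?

7

Base: (n26, k=0).
Iteration 1: edges from {n26} -> (n1, k=1), (n11, k=1), (n17, k=1).
Iteration 2: edges from {n1,n11,n17} -> (n24, k=2) x2. [UNION ALL keeps all 2 new rows, including repeats]
Iteration 3: no outgoing edges from {n24}; recursion stops.
SUM(k) = 0 + 1 + 1 + 1 + 2 + 2 = 7.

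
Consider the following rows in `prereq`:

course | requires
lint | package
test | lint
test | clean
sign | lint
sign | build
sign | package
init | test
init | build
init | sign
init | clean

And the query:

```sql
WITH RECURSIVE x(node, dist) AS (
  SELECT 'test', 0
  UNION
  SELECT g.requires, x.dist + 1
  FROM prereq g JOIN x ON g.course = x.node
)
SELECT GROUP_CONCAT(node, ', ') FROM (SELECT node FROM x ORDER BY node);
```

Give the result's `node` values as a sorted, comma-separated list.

clean, lint, package, test

Base: (test, dist=0).
Iteration 1: edges from {test} -> (clean, dist=1), (lint, dist=1).
Iteration 2: edges from {clean,lint} -> (package, dist=2).
Iteration 3: no outgoing edges from {package}; recursion stops.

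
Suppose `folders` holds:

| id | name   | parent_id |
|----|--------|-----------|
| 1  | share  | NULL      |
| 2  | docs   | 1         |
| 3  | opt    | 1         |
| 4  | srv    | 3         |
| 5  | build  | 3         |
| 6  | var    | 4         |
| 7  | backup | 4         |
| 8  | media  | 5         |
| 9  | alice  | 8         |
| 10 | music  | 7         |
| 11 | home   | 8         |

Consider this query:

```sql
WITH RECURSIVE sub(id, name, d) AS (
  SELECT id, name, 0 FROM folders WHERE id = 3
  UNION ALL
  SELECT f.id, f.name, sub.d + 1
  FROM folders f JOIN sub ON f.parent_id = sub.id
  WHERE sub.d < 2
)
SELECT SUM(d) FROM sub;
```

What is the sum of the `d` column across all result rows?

Base: id=3 (opt) at d 0.
Iteration 1: rows with parent_id in {3} -> srv (id 4, d 1), build (id 5, d 1).
Iteration 2: rows with parent_id in {4,5} -> var (id 6, d 2), backup (id 7, d 2), media (id 8, d 2).
Iteration 3: d < 2 fails for all current rows; recursion stops.
SUM(d) = 0 + 1 + 1 + 2 + 2 + 2 = 8.

8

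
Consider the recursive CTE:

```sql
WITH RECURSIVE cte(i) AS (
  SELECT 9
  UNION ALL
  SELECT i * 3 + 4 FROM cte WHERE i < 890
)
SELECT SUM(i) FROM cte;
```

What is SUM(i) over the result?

Base: i=9.
Iteration 1: 9 < 890 holds -> i = 9 * 3 + 4 = 31.
Iteration 2: 31 < 890 holds -> i = 31 * 3 + 4 = 97.
Iteration 3: 97 < 890 holds -> i = 97 * 3 + 4 = 295.
Iteration 4: 295 < 890 holds -> i = 295 * 3 + 4 = 889.
Iteration 5: 889 < 890 holds -> i = 889 * 3 + 4 = 2671.
Iteration 6: 2671 < 890 fails; recursion stops.
SUM(i) = 9 + 31 + 97 + 295 + 889 + 2671 = 3992.

3992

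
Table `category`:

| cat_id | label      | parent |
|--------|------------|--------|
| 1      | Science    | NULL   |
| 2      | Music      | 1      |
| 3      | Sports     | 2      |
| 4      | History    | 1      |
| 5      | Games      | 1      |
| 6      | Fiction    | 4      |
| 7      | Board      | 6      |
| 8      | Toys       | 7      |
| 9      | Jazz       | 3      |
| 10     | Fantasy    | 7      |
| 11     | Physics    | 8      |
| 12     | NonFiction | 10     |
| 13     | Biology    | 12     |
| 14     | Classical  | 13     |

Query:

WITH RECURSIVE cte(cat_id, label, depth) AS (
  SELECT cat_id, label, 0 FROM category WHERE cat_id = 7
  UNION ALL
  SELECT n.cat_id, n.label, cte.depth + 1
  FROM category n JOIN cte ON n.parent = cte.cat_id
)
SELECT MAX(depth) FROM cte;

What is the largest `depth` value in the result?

4

Base: cat_id=7 (Board) at depth 0.
Iteration 1: rows with parent in {7} -> Toys (id 8, depth 1), Fantasy (id 10, depth 1).
Iteration 2: rows with parent in {8,10} -> Physics (id 11, depth 2), NonFiction (id 12, depth 2).
Iteration 3: rows with parent in {11,12} -> Biology (id 13, depth 3).
Iteration 4: rows with parent in {13} -> Classical (id 14, depth 4).
Iteration 5: no rows with parent in {14}; recursion stops.
depth values: 0, 1, 1, 2, 2, 3, 4; the maximum is 4.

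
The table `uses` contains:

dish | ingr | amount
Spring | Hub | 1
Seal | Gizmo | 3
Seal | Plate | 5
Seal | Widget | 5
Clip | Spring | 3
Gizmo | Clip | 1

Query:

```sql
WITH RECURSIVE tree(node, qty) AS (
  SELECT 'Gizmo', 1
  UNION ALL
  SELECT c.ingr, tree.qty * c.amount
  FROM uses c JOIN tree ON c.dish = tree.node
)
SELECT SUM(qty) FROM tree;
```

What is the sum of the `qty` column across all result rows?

Base: (Gizmo, qty=1).
Iteration 1: components of {Gizmo} -> Clip = 1*1 = 1.
Iteration 2: components of {Clip} -> Spring = 1*3 = 3.
Iteration 3: components of {Spring} -> Hub = 3*1 = 3.
Iteration 4: no further components; recursion stops.
SUM(qty) = 1 + 1 + 3 + 3 = 8.

8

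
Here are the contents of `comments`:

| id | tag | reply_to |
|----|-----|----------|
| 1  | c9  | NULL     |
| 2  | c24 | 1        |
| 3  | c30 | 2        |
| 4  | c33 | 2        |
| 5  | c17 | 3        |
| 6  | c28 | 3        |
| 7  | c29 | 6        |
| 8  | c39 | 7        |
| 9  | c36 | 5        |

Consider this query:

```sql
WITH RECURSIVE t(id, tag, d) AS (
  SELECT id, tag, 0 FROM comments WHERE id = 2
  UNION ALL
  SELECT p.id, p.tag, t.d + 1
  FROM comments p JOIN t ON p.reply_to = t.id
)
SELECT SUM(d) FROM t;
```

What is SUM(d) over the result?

16

Base: id=2 (c24) at d 0.
Iteration 1: rows with reply_to in {2} -> c30 (id 3, d 1), c33 (id 4, d 1).
Iteration 2: rows with reply_to in {3,4} -> c17 (id 5, d 2), c28 (id 6, d 2).
Iteration 3: rows with reply_to in {5,6} -> c29 (id 7, d 3), c36 (id 9, d 3).
Iteration 4: rows with reply_to in {7,9} -> c39 (id 8, d 4).
Iteration 5: no rows with reply_to in {8}; recursion stops.
SUM(d) = 0 + 1 + 1 + 2 + 2 + 3 + 3 + 4 = 16.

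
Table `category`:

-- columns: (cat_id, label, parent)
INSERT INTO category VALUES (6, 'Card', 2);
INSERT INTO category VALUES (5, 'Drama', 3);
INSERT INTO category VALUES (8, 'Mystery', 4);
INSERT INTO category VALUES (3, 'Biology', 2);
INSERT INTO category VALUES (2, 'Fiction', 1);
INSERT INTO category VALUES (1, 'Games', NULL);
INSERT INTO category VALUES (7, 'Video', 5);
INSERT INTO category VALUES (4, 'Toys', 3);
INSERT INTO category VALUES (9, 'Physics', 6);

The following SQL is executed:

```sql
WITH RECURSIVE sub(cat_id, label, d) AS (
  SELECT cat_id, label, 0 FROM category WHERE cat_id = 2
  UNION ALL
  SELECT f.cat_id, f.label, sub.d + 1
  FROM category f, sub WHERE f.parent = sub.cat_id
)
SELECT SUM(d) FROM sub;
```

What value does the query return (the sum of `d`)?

14

Base: cat_id=2 (Fiction) at d 0.
Iteration 1: rows with parent in {2} -> Biology (id 3, d 1), Card (id 6, d 1).
Iteration 2: rows with parent in {3,6} -> Toys (id 4, d 2), Drama (id 5, d 2), Physics (id 9, d 2).
Iteration 3: rows with parent in {4,5,9} -> Video (id 7, d 3), Mystery (id 8, d 3).
Iteration 4: no rows with parent in {7,8}; recursion stops.
SUM(d) = 0 + 1 + 1 + 2 + 2 + 2 + 3 + 3 = 14.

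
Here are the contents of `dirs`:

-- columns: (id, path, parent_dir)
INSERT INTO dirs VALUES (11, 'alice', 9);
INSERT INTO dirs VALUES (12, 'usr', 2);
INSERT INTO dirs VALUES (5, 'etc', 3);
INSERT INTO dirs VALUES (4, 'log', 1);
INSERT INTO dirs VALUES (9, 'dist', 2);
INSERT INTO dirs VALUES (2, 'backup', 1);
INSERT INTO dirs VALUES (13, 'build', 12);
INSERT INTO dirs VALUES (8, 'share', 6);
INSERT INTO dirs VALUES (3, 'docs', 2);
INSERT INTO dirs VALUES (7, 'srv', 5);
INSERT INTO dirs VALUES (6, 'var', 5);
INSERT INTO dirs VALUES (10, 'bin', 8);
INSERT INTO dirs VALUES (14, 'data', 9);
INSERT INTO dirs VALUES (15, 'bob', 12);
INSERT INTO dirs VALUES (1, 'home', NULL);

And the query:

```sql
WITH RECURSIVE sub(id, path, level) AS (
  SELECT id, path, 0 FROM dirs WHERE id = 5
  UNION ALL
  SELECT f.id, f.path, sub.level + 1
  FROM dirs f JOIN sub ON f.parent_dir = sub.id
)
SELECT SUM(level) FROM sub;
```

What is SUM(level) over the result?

7

Base: id=5 (etc) at level 0.
Iteration 1: rows with parent_dir in {5} -> var (id 6, level 1), srv (id 7, level 1).
Iteration 2: rows with parent_dir in {6,7} -> share (id 8, level 2).
Iteration 3: rows with parent_dir in {8} -> bin (id 10, level 3).
Iteration 4: no rows with parent_dir in {10}; recursion stops.
SUM(level) = 0 + 1 + 1 + 2 + 3 = 7.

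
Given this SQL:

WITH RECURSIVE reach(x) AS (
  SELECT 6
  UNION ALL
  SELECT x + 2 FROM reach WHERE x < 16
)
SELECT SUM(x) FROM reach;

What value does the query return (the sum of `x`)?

66

Base: x=6.
Iteration 1: 6 < 16 holds -> x = 6 + 2 = 8.
Iteration 2: 8 < 16 holds -> x = 8 + 2 = 10.
Iteration 3: 10 < 16 holds -> x = 10 + 2 = 12.
Iteration 4: 12 < 16 holds -> x = 12 + 2 = 14.
Iteration 5: 14 < 16 holds -> x = 14 + 2 = 16.
Iteration 6: 16 < 16 fails; recursion stops.
SUM(x) = 6 + 8 + 10 + 12 + 14 + 16 = 66.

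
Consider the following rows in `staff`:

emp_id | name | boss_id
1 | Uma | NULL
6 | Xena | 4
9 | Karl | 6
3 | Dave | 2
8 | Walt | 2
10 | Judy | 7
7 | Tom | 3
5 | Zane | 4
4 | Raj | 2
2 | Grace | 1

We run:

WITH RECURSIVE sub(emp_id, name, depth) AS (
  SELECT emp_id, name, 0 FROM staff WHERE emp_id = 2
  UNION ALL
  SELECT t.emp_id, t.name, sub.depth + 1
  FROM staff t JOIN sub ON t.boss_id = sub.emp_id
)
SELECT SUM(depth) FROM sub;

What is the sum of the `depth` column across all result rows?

Base: emp_id=2 (Grace) at depth 0.
Iteration 1: rows with boss_id in {2} -> Dave (id 3, depth 1), Raj (id 4, depth 1), Walt (id 8, depth 1).
Iteration 2: rows with boss_id in {3,4,8} -> Zane (id 5, depth 2), Xena (id 6, depth 2), Tom (id 7, depth 2).
Iteration 3: rows with boss_id in {5,6,7} -> Karl (id 9, depth 3), Judy (id 10, depth 3).
Iteration 4: no rows with boss_id in {9,10}; recursion stops.
SUM(depth) = 0 + 1 + 1 + 1 + 2 + 2 + 2 + 3 + 3 = 15.

15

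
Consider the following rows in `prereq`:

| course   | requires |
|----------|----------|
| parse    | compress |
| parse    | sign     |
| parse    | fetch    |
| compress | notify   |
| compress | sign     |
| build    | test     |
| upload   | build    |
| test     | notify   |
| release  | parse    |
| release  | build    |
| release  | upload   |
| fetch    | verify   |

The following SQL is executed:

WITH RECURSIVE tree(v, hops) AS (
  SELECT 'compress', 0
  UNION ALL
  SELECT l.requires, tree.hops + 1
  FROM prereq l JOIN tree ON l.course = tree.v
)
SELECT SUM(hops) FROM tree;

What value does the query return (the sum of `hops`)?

2

Base: (compress, hops=0).
Iteration 1: edges from {compress} -> (notify, hops=1), (sign, hops=1).
Iteration 2: no outgoing edges from {notify,sign}; recursion stops.
SUM(hops) = 0 + 1 + 1 = 2.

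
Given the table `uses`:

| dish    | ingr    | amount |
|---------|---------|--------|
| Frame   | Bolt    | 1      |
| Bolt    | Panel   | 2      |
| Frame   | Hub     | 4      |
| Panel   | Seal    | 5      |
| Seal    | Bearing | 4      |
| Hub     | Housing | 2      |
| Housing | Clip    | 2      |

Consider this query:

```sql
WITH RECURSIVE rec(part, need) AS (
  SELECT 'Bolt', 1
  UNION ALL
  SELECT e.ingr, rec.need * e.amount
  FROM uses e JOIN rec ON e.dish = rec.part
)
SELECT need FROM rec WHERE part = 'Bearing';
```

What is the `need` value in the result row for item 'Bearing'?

40

Base: (Bolt, need=1).
Iteration 1: components of {Bolt} -> Panel = 1*2 = 2.
Iteration 2: components of {Panel} -> Seal = 2*5 = 10.
Iteration 3: components of {Seal} -> Bearing = 10*4 = 40.
Iteration 4: no further components; recursion stops.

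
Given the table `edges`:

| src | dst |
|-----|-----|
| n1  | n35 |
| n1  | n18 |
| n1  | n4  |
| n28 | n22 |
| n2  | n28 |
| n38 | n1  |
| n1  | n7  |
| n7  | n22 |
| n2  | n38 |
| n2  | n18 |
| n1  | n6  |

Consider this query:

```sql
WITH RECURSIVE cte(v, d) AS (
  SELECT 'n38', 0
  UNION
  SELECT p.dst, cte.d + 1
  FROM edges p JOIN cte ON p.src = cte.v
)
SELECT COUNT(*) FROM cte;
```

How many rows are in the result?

8

Base: (n38, d=0).
Iteration 1: edges from {n38} -> (n1, d=1).
Iteration 2: edges from {n1} -> (n18, d=2), (n35, d=2), (n4, d=2), (n6, d=2), (n7, d=2).
Iteration 3: edges from {n18,n35,n4,n6,n7} -> (n22, d=3).
Iteration 4: no outgoing edges from {n22}; recursion stops.
Total rows emitted: 8.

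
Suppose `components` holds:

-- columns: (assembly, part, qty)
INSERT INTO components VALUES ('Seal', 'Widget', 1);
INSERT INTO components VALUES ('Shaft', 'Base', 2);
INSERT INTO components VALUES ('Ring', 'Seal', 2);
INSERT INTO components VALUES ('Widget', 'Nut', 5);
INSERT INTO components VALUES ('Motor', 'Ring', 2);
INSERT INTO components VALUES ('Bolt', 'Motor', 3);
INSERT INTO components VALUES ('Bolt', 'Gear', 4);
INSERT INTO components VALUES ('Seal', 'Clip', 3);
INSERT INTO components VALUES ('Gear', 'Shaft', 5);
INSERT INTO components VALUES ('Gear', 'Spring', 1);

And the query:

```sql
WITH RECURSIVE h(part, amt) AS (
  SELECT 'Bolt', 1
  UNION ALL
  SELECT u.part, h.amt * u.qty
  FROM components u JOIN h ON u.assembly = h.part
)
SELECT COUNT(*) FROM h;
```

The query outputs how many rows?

Base: (Bolt, amt=1).
Iteration 1: components of {Bolt} -> Gear = 1*4 = 4, Motor = 1*3 = 3.
Iteration 2: components of {Gear,Motor} -> Ring = 3*2 = 6, Shaft = 4*5 = 20, Spring = 4*1 = 4.
Iteration 3: components of {Ring,Shaft,Spring} -> Base = 20*2 = 40, Seal = 6*2 = 12.
Iteration 4: components of {Base,Seal} -> Clip = 12*3 = 36, Widget = 12*1 = 12.
Iteration 5: components of {Clip,Widget} -> Nut = 12*5 = 60.
Iteration 6: no further components; recursion stops.
Total rows emitted: 11.

11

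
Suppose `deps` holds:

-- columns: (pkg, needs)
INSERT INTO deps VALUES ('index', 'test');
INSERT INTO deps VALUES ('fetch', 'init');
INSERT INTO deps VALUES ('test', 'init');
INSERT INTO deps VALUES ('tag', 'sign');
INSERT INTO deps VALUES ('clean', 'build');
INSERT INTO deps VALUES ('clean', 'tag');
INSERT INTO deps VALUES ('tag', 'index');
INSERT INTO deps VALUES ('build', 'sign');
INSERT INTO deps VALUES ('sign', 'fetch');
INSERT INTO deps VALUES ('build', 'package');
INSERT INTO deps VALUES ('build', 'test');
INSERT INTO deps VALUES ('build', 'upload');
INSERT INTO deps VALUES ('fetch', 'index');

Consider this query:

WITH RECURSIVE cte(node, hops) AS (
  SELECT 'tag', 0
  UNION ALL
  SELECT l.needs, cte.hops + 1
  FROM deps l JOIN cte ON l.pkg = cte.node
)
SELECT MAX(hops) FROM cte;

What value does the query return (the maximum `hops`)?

Base: (tag, hops=0).
Iteration 1: edges from {tag} -> (index, hops=1), (sign, hops=1).
Iteration 2: edges from {index,sign} -> (fetch, hops=2), (test, hops=2).
Iteration 3: edges from {fetch,test} -> (index, hops=3), (init, hops=3) x2. [UNION ALL keeps all 3 new rows, including repeats]
Iteration 4: edges from {index,init} -> (test, hops=4).
Iteration 5: edges from {test} -> (init, hops=5).
Iteration 6: no outgoing edges from {init}; recursion stops.
hops values: 0, 1, 1, 2, 2, 3, 3, 3, 4, 5; the maximum is 5.

5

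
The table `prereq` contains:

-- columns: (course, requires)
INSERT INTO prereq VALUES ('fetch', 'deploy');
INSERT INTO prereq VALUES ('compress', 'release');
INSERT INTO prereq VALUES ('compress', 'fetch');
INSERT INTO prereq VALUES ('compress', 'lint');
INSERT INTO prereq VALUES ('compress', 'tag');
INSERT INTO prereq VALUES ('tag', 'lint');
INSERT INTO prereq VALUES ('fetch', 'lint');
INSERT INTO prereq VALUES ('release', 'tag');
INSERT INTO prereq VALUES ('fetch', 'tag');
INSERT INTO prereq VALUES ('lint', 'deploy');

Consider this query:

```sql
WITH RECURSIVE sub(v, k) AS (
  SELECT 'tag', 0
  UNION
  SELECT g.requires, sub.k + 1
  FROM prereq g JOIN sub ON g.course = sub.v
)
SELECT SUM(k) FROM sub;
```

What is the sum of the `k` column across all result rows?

Base: (tag, k=0).
Iteration 1: edges from {tag} -> (lint, k=1).
Iteration 2: edges from {lint} -> (deploy, k=2).
Iteration 3: no outgoing edges from {deploy}; recursion stops.
SUM(k) = 0 + 1 + 2 = 3.

3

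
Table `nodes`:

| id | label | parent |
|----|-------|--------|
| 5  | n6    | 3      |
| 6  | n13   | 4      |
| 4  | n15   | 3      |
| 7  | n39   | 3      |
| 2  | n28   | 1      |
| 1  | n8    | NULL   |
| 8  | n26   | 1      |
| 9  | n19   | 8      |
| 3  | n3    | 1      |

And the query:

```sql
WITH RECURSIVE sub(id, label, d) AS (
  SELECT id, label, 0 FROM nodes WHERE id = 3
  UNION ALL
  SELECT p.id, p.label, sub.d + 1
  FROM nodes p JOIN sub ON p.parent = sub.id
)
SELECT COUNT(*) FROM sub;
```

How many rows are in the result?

5

Base: id=3 (n3) at d 0.
Iteration 1: rows with parent in {3} -> n15 (id 4, d 1), n6 (id 5, d 1), n39 (id 7, d 1).
Iteration 2: rows with parent in {4,5,7} -> n13 (id 6, d 2).
Iteration 3: no rows with parent in {6}; recursion stops.
Total rows emitted: 5.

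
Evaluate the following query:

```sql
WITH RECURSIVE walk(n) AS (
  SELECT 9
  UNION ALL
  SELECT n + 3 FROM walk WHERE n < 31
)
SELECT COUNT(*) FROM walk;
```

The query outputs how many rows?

9

Base: n=9.
Iteration 1: 9 < 31 holds -> n = 9 + 3 = 12.
Iteration 2: 12 < 31 holds -> n = 12 + 3 = 15.
Iteration 3: 15 < 31 holds -> n = 15 + 3 = 18.
Iteration 4: 18 < 31 holds -> n = 18 + 3 = 21.
Iteration 5: 21 < 31 holds -> n = 21 + 3 = 24.
Iteration 6: 24 < 31 holds -> n = 24 + 3 = 27.
Iteration 7: 27 < 31 holds -> n = 27 + 3 = 30.
Iteration 8: 30 < 31 holds -> n = 30 + 3 = 33.
Iteration 9: 33 < 31 fails; recursion stops.
Total rows emitted: 9.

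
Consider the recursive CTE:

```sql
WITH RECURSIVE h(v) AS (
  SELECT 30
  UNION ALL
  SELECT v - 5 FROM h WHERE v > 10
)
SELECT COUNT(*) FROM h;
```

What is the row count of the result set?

Base: v=30.
Iteration 1: 30 > 10 holds -> v = 30 - 5 = 25.
Iteration 2: 25 > 10 holds -> v = 25 - 5 = 20.
Iteration 3: 20 > 10 holds -> v = 20 - 5 = 15.
Iteration 4: 15 > 10 holds -> v = 15 - 5 = 10.
Iteration 5: 10 > 10 fails; recursion stops.
Total rows emitted: 5.

5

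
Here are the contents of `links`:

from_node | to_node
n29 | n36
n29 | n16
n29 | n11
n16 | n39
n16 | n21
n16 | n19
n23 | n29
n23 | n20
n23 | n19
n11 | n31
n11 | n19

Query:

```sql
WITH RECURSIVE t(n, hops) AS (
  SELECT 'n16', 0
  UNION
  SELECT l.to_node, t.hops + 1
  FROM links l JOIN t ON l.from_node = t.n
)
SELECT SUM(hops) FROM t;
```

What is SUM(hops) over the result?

Base: (n16, hops=0).
Iteration 1: edges from {n16} -> (n19, hops=1), (n21, hops=1), (n39, hops=1).
Iteration 2: no outgoing edges from {n19,n21,n39}; recursion stops.
SUM(hops) = 0 + 1 + 1 + 1 = 3.

3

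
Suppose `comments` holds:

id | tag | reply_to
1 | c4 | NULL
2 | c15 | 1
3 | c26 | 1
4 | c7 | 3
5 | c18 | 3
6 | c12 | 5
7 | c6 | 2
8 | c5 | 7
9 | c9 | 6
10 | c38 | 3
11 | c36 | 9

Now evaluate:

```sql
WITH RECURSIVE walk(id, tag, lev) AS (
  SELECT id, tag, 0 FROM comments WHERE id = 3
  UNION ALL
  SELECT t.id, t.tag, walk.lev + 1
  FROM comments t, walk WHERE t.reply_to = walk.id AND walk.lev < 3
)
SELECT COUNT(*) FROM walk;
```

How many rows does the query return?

6

Base: id=3 (c26) at lev 0.
Iteration 1: rows with reply_to in {3} -> c7 (id 4, lev 1), c18 (id 5, lev 1), c38 (id 10, lev 1).
Iteration 2: rows with reply_to in {4,5,10} -> c12 (id 6, lev 2).
Iteration 3: rows with reply_to in {6} -> c9 (id 9, lev 3).
Iteration 4: lev < 3 fails for all current rows; recursion stops.
Total rows emitted: 6.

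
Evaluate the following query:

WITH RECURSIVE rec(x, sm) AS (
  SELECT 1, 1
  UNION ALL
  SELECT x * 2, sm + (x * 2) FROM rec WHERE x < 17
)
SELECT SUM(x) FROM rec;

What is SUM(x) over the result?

Base: x=1, sm=1.
Iteration 1: 1 < 17 holds -> x = 1 * 2 = 2, sm = 1 + 2 = 3.
Iteration 2: 2 < 17 holds -> x = 2 * 2 = 4, sm = 3 + 4 = 7.
Iteration 3: 4 < 17 holds -> x = 4 * 2 = 8, sm = 7 + 8 = 15.
Iteration 4: 8 < 17 holds -> x = 8 * 2 = 16, sm = 15 + 16 = 31.
Iteration 5: 16 < 17 holds -> x = 16 * 2 = 32, sm = 31 + 32 = 63.
Iteration 6: 32 < 17 fails; recursion stops.
SUM(x) = 1 + 2 + 4 + 8 + 16 + 32 = 63.

63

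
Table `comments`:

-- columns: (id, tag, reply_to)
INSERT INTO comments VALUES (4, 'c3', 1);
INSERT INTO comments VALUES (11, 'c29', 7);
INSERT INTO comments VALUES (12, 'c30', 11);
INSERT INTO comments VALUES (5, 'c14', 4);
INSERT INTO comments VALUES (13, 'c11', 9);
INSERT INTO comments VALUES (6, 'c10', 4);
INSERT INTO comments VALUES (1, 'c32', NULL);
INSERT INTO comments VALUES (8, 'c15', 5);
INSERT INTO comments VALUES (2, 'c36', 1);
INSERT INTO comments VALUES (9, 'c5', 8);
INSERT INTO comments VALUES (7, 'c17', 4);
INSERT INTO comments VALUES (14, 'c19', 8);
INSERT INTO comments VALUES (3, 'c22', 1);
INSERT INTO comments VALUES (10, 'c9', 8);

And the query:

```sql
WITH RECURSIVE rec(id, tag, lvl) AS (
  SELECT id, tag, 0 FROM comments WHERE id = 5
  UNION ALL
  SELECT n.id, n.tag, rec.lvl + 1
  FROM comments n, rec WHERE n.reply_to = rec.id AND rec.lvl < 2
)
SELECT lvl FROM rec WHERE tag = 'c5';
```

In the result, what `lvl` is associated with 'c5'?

2

Base: id=5 (c14) at lvl 0.
Iteration 1: rows with reply_to in {5} -> c15 (id 8, lvl 1).
Iteration 2: rows with reply_to in {8} -> c5 (id 9, lvl 2), c9 (id 10, lvl 2), c19 (id 14, lvl 2).
Iteration 3: lvl < 2 fails for all current rows; recursion stops.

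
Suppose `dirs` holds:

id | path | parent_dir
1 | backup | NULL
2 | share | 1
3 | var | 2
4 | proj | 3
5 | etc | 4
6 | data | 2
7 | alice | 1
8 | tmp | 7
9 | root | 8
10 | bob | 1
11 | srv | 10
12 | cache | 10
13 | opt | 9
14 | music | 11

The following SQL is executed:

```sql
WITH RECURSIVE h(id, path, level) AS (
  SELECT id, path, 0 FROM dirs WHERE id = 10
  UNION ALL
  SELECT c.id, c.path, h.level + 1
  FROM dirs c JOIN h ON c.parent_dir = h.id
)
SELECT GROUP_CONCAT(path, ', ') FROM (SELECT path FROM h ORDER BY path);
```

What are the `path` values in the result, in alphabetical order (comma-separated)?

Base: id=10 (bob) at level 0.
Iteration 1: rows with parent_dir in {10} -> srv (id 11, level 1), cache (id 12, level 1).
Iteration 2: rows with parent_dir in {11,12} -> music (id 14, level 2).
Iteration 3: no rows with parent_dir in {14}; recursion stops.

bob, cache, music, srv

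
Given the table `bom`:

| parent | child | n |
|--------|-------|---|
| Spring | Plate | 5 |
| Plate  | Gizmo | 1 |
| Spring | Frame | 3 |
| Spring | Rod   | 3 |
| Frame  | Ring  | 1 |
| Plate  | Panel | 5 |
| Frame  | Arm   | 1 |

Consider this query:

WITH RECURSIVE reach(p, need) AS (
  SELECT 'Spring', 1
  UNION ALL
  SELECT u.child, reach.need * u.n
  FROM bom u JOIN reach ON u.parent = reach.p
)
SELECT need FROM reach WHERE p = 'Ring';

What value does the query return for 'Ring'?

3

Base: (Spring, need=1).
Iteration 1: components of {Spring} -> Frame = 1*3 = 3, Plate = 1*5 = 5, Rod = 1*3 = 3.
Iteration 2: components of {Frame,Plate,Rod} -> Arm = 3*1 = 3, Gizmo = 5*1 = 5, Panel = 5*5 = 25, Ring = 3*1 = 3.
Iteration 3: no further components; recursion stops.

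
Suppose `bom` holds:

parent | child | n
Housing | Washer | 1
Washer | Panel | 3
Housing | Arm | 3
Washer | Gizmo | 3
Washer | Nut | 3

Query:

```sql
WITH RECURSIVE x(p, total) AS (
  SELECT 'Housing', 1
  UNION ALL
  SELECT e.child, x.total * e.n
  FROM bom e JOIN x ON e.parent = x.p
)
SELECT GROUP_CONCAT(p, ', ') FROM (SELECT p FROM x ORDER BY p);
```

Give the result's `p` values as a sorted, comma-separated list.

Base: (Housing, total=1).
Iteration 1: components of {Housing} -> Arm = 1*3 = 3, Washer = 1*1 = 1.
Iteration 2: components of {Arm,Washer} -> Gizmo = 1*3 = 3, Nut = 1*3 = 3, Panel = 1*3 = 3.
Iteration 3: no further components; recursion stops.

Arm, Gizmo, Housing, Nut, Panel, Washer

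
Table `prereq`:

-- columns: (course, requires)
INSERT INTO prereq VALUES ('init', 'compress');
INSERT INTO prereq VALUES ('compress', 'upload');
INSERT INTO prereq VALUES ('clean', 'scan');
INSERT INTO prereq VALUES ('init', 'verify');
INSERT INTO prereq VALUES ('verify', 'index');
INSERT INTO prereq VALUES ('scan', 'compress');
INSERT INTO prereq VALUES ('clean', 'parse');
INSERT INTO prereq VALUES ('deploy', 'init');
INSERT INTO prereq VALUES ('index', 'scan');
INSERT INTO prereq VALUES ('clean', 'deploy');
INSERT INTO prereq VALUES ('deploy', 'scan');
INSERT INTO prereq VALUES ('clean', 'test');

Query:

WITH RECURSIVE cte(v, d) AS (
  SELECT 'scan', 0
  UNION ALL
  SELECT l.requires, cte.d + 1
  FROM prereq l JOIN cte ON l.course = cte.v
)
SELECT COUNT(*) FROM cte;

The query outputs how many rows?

Base: (scan, d=0).
Iteration 1: edges from {scan} -> (compress, d=1).
Iteration 2: edges from {compress} -> (upload, d=2).
Iteration 3: no outgoing edges from {upload}; recursion stops.
Total rows emitted: 3.

3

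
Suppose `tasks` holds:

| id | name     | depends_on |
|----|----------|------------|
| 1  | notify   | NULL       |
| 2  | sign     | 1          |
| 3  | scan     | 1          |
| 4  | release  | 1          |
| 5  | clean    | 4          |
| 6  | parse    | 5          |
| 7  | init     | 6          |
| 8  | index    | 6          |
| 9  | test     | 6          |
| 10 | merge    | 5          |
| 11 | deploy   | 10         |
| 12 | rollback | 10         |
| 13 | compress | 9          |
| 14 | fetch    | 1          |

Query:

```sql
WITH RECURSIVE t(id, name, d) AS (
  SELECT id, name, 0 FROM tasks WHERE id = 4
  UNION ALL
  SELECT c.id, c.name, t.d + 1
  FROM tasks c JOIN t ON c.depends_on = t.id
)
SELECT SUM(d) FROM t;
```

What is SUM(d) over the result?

Base: id=4 (release) at d 0.
Iteration 1: rows with depends_on in {4} -> clean (id 5, d 1).
Iteration 2: rows with depends_on in {5} -> parse (id 6, d 2), merge (id 10, d 2).
Iteration 3: rows with depends_on in {6,10} -> init (id 7, d 3), index (id 8, d 3), test (id 9, d 3), deploy (id 11, d 3), rollback (id 12, d 3).
Iteration 4: rows with depends_on in {7,8,9,11,12} -> compress (id 13, d 4).
Iteration 5: no rows with depends_on in {13}; recursion stops.
SUM(d) = 0 + 1 + 2 + 2 + 3 + 3 + 3 + 3 + 3 + 4 = 24.

24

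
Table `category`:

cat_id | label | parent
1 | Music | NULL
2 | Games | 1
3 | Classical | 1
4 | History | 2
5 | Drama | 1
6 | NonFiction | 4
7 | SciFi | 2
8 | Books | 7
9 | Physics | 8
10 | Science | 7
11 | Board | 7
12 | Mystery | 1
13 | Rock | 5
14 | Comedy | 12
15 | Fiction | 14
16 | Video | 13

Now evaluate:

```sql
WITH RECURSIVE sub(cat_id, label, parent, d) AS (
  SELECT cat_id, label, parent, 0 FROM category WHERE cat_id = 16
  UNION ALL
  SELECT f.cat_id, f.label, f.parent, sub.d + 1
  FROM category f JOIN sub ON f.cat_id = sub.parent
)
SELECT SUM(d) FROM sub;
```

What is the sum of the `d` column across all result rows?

6

Base: cat_id=16 (Video), parent=13, d 0.
Iteration 1: join on cat_id=13 -> Rock (id 13, parent=5, d 1).
Iteration 2: join on cat_id=5 -> Drama (id 5, parent=1, d 2).
Iteration 3: join on cat_id=1 -> Music (id 1, parent=NULL, d 3).
Iteration 4: parent is NULL; no match; recursion stops.
SUM(d) = 0 + 1 + 2 + 3 = 6.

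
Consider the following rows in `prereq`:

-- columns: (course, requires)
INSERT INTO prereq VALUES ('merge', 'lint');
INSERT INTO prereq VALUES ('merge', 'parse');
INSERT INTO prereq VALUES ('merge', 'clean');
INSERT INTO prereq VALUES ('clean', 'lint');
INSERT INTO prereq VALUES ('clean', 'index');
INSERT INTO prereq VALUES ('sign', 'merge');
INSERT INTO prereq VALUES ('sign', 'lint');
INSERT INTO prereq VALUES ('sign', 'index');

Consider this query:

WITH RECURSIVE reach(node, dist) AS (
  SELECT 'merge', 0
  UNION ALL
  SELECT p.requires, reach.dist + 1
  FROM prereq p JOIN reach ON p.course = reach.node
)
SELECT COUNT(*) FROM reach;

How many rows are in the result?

6

Base: (merge, dist=0).
Iteration 1: edges from {merge} -> (clean, dist=1), (lint, dist=1), (parse, dist=1).
Iteration 2: edges from {clean,lint,parse} -> (index, dist=2), (lint, dist=2).
Iteration 3: no outgoing edges from {index,lint}; recursion stops.
Total rows emitted: 6.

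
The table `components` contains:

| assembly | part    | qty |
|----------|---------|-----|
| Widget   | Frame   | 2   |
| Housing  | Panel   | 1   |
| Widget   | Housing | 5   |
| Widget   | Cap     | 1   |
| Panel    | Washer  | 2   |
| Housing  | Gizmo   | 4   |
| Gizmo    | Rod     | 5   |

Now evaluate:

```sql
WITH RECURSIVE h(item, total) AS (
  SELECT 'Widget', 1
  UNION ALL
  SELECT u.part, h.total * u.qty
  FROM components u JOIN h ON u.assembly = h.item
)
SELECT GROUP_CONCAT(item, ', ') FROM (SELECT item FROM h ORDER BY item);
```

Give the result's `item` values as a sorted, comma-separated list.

Base: (Widget, total=1).
Iteration 1: components of {Widget} -> Cap = 1*1 = 1, Frame = 1*2 = 2, Housing = 1*5 = 5.
Iteration 2: components of {Cap,Frame,Housing} -> Gizmo = 5*4 = 20, Panel = 5*1 = 5.
Iteration 3: components of {Gizmo,Panel} -> Rod = 20*5 = 100, Washer = 5*2 = 10.
Iteration 4: no further components; recursion stops.

Cap, Frame, Gizmo, Housing, Panel, Rod, Washer, Widget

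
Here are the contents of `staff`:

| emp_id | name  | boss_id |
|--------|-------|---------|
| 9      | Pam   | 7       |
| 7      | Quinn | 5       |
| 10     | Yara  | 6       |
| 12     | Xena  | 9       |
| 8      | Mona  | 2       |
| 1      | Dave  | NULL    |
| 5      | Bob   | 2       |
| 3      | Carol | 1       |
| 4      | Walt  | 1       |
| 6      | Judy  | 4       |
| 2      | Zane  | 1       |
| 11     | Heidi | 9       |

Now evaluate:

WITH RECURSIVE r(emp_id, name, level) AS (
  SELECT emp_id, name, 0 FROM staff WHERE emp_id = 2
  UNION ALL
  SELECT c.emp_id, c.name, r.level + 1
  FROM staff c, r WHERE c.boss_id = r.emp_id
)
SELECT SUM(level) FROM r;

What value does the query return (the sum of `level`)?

Base: emp_id=2 (Zane) at level 0.
Iteration 1: rows with boss_id in {2} -> Bob (id 5, level 1), Mona (id 8, level 1).
Iteration 2: rows with boss_id in {5,8} -> Quinn (id 7, level 2).
Iteration 3: rows with boss_id in {7} -> Pam (id 9, level 3).
Iteration 4: rows with boss_id in {9} -> Heidi (id 11, level 4), Xena (id 12, level 4).
Iteration 5: no rows with boss_id in {11,12}; recursion stops.
SUM(level) = 0 + 1 + 1 + 2 + 3 + 4 + 4 = 15.

15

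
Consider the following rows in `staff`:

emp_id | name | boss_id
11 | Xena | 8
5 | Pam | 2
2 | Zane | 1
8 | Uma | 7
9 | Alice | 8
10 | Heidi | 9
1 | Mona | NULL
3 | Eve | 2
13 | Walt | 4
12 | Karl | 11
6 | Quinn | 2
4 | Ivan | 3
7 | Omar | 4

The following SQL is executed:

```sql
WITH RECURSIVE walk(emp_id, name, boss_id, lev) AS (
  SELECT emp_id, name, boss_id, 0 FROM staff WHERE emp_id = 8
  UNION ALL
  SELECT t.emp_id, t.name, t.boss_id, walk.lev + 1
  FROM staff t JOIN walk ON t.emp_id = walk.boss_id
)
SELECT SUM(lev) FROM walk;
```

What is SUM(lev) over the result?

15

Base: emp_id=8 (Uma), boss_id=7, lev 0.
Iteration 1: join on emp_id=7 -> Omar (id 7, boss_id=4, lev 1).
Iteration 2: join on emp_id=4 -> Ivan (id 4, boss_id=3, lev 2).
Iteration 3: join on emp_id=3 -> Eve (id 3, boss_id=2, lev 3).
Iteration 4: join on emp_id=2 -> Zane (id 2, boss_id=1, lev 4).
Iteration 5: join on emp_id=1 -> Mona (id 1, boss_id=NULL, lev 5).
Iteration 6: boss_id is NULL; no match; recursion stops.
SUM(lev) = 0 + 1 + 2 + 3 + 4 + 5 = 15.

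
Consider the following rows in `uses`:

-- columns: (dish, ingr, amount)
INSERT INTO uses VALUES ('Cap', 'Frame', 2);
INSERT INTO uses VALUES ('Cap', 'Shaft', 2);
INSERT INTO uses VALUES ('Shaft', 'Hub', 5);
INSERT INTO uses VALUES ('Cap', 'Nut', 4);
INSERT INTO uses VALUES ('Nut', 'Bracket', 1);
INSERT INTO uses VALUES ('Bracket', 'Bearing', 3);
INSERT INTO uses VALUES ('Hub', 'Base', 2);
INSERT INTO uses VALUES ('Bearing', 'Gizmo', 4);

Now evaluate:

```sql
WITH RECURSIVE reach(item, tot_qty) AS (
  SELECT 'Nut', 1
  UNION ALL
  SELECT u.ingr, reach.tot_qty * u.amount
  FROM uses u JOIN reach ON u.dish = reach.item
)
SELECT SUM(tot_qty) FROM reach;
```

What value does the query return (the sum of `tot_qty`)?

17

Base: (Nut, tot_qty=1).
Iteration 1: components of {Nut} -> Bracket = 1*1 = 1.
Iteration 2: components of {Bracket} -> Bearing = 1*3 = 3.
Iteration 3: components of {Bearing} -> Gizmo = 3*4 = 12.
Iteration 4: no further components; recursion stops.
SUM(tot_qty) = 1 + 1 + 3 + 12 = 17.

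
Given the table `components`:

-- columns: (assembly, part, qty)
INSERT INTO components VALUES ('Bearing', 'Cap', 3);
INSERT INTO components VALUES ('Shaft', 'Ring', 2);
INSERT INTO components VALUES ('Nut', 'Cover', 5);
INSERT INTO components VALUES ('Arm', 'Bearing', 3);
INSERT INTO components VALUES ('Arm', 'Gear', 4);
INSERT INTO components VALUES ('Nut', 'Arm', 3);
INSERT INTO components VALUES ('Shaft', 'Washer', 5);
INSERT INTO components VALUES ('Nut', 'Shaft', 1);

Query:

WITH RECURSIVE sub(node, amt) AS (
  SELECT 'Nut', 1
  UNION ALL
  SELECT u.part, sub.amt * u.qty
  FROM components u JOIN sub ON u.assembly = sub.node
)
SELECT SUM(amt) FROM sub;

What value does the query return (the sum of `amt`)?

65

Base: (Nut, amt=1).
Iteration 1: components of {Nut} -> Arm = 1*3 = 3, Cover = 1*5 = 5, Shaft = 1*1 = 1.
Iteration 2: components of {Arm,Cover,Shaft} -> Bearing = 3*3 = 9, Gear = 3*4 = 12, Ring = 1*2 = 2, Washer = 1*5 = 5.
Iteration 3: components of {Bearing,Gear,Ring,Washer} -> Cap = 9*3 = 27.
Iteration 4: no further components; recursion stops.
SUM(amt) = 1 + 3 + 1 + 5 + 9 + 12 + 2 + 5 + 27 = 65.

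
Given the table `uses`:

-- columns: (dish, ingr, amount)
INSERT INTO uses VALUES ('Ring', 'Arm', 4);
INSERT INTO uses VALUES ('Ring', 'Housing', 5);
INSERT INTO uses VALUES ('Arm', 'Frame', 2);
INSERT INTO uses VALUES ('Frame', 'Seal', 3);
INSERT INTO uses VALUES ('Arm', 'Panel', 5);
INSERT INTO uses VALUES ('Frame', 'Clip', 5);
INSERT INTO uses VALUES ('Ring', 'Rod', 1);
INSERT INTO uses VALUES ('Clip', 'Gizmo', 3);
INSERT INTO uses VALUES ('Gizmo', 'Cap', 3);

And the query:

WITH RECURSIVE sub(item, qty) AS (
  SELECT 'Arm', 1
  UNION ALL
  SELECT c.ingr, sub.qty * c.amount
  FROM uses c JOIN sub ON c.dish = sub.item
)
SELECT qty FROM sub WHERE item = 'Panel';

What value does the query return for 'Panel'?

5

Base: (Arm, qty=1).
Iteration 1: components of {Arm} -> Frame = 1*2 = 2, Panel = 1*5 = 5.
Iteration 2: components of {Frame,Panel} -> Clip = 2*5 = 10, Seal = 2*3 = 6.
Iteration 3: components of {Clip,Seal} -> Gizmo = 10*3 = 30.
Iteration 4: components of {Gizmo} -> Cap = 30*3 = 90.
Iteration 5: no further components; recursion stops.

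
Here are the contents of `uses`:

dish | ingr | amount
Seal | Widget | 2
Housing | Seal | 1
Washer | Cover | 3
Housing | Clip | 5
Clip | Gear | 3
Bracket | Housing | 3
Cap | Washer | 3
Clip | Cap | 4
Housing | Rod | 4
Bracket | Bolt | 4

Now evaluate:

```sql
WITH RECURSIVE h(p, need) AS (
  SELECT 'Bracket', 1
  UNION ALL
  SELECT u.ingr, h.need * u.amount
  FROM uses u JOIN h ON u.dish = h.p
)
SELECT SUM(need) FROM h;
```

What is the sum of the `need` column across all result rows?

Base: (Bracket, need=1).
Iteration 1: components of {Bracket} -> Bolt = 1*4 = 4, Housing = 1*3 = 3.
Iteration 2: components of {Bolt,Housing} -> Clip = 3*5 = 15, Rod = 3*4 = 12, Seal = 3*1 = 3.
Iteration 3: components of {Clip,Rod,Seal} -> Cap = 15*4 = 60, Gear = 15*3 = 45, Widget = 3*2 = 6.
Iteration 4: components of {Cap,Gear,Widget} -> Washer = 60*3 = 180.
Iteration 5: components of {Washer} -> Cover = 180*3 = 540.
Iteration 6: no further components; recursion stops.
SUM(need) = 1 + 3 + 4 + 12 + 15 + 3 + 45 + 60 + 6 + 180 + 540 = 869.

869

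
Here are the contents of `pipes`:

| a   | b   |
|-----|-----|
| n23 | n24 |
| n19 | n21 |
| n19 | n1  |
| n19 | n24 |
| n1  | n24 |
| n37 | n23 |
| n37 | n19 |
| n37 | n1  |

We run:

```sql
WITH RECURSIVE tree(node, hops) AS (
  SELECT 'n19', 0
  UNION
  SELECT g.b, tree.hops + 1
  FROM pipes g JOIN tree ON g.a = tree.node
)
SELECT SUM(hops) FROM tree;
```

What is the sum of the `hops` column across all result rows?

Base: (n19, hops=0).
Iteration 1: edges from {n19} -> (n1, hops=1), (n21, hops=1), (n24, hops=1).
Iteration 2: edges from {n1,n21,n24} -> (n24, hops=2).
Iteration 3: no outgoing edges from {n24}; recursion stops.
SUM(hops) = 0 + 1 + 1 + 1 + 2 = 5.

5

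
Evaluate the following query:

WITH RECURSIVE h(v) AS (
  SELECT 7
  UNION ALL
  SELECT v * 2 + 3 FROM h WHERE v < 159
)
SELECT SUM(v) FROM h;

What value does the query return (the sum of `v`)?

612

Base: v=7.
Iteration 1: 7 < 159 holds -> v = 7 * 2 + 3 = 17.
Iteration 2: 17 < 159 holds -> v = 17 * 2 + 3 = 37.
Iteration 3: 37 < 159 holds -> v = 37 * 2 + 3 = 77.
Iteration 4: 77 < 159 holds -> v = 77 * 2 + 3 = 157.
Iteration 5: 157 < 159 holds -> v = 157 * 2 + 3 = 317.
Iteration 6: 317 < 159 fails; recursion stops.
SUM(v) = 7 + 17 + 37 + 77 + 157 + 317 = 612.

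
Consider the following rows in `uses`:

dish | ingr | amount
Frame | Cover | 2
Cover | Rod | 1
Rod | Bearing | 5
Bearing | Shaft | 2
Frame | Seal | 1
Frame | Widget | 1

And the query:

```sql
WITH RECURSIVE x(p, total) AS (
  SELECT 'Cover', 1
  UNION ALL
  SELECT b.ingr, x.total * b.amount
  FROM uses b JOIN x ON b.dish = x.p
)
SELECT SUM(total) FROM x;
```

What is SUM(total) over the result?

Base: (Cover, total=1).
Iteration 1: components of {Cover} -> Rod = 1*1 = 1.
Iteration 2: components of {Rod} -> Bearing = 1*5 = 5.
Iteration 3: components of {Bearing} -> Shaft = 5*2 = 10.
Iteration 4: no further components; recursion stops.
SUM(total) = 1 + 1 + 5 + 10 = 17.

17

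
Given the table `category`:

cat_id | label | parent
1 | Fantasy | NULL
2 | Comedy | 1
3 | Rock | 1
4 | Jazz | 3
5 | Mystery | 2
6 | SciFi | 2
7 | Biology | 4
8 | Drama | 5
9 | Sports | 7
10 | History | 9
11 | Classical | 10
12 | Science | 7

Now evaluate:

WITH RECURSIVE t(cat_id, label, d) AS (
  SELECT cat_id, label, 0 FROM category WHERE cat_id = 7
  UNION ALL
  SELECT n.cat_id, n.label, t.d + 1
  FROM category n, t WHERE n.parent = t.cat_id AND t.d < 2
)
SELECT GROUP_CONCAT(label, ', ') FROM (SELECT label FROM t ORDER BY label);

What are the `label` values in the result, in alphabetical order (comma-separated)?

Biology, History, Science, Sports

Base: cat_id=7 (Biology) at d 0.
Iteration 1: rows with parent in {7} -> Sports (id 9, d 1), Science (id 12, d 1).
Iteration 2: rows with parent in {9,12} -> History (id 10, d 2).
Iteration 3: d < 2 fails for all current rows; recursion stops.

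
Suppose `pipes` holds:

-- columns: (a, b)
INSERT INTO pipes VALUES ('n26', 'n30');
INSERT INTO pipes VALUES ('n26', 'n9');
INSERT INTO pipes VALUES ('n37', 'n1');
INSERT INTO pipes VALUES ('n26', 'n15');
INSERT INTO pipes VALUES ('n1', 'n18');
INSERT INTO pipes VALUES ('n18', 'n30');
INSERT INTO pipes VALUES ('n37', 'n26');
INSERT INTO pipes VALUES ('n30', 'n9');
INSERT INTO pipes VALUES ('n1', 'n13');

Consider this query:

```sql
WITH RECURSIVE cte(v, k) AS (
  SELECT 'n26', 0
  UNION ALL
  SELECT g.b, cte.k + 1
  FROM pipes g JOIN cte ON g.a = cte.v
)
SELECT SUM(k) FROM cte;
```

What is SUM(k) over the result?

Base: (n26, k=0).
Iteration 1: edges from {n26} -> (n15, k=1), (n30, k=1), (n9, k=1).
Iteration 2: edges from {n15,n30,n9} -> (n9, k=2).
Iteration 3: no outgoing edges from {n9}; recursion stops.
SUM(k) = 0 + 1 + 1 + 1 + 2 = 5.

5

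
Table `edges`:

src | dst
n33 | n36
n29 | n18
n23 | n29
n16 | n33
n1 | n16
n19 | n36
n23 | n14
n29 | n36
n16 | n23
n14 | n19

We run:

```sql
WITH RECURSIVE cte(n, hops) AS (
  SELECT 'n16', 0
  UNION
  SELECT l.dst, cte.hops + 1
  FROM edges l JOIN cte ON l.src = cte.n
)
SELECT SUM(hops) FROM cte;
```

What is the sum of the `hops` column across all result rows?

Base: (n16, hops=0).
Iteration 1: edges from {n16} -> (n23, hops=1), (n33, hops=1).
Iteration 2: edges from {n23,n33} -> (n14, hops=2), (n29, hops=2), (n36, hops=2).
Iteration 3: edges from {n14,n29,n36} -> (n18, hops=3), (n19, hops=3), (n36, hops=3).
Iteration 4: edges from {n18,n19,n36} -> (n36, hops=4).
Iteration 5: no outgoing edges from {n36}; recursion stops.
SUM(hops) = 0 + 1 + 1 + 2 + 2 + 2 + 3 + 3 + 3 + 4 = 21.

21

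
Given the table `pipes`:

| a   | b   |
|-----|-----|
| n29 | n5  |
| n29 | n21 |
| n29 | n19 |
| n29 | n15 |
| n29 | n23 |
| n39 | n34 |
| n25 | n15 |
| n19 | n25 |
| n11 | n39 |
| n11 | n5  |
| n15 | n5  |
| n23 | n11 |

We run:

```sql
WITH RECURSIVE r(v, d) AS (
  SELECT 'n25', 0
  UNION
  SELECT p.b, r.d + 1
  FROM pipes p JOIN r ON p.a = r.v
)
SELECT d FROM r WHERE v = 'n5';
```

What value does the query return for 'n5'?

2

Base: (n25, d=0).
Iteration 1: edges from {n25} -> (n15, d=1).
Iteration 2: edges from {n15} -> (n5, d=2).
Iteration 3: no outgoing edges from {n5}; recursion stops.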